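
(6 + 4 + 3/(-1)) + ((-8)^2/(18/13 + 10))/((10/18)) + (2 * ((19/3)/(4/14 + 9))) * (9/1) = 70697/2405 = 29.40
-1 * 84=-84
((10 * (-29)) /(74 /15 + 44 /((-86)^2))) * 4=-32172600 /136991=-234.85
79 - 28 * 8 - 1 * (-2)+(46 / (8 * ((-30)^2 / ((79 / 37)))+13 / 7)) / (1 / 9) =-266584319 / 1865827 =-142.88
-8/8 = -1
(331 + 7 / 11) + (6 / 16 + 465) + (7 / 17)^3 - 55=742.08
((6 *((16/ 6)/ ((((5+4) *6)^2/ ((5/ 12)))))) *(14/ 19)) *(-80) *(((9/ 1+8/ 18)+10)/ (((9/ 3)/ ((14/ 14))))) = -980000/ 1121931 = -0.87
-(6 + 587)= -593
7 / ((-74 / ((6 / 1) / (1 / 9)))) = -189 / 37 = -5.11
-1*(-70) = 70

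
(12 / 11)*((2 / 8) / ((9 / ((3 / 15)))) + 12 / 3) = 721 / 165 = 4.37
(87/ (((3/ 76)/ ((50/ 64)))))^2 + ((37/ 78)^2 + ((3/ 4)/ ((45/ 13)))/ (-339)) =54355019397911/ 18333120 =2964853.74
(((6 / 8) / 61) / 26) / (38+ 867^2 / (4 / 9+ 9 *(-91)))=-0.00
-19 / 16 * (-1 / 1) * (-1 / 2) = -19 / 32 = -0.59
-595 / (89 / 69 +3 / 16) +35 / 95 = -1781329 / 4427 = -402.38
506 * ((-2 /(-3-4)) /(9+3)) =253 /21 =12.05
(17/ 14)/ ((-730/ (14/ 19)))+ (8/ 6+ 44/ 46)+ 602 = 578322347/ 957030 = 604.29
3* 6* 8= 144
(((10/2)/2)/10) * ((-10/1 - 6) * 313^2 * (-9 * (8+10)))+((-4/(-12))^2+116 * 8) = 63484840.11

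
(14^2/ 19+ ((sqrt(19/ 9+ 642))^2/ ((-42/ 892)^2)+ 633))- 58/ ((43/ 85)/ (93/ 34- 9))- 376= 945291700912/ 3242673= 291516.20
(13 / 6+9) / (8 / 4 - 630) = -67 / 3768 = -0.02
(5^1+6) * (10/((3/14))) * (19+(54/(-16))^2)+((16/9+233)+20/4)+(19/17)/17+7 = 659503915/41616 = 15847.36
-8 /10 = -4 /5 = -0.80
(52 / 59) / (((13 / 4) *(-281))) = -16 / 16579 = -0.00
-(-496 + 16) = 480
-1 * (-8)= 8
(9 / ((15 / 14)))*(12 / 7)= 72 / 5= 14.40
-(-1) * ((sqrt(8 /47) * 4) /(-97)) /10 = -0.00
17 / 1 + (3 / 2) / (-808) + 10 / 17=483133 / 27472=17.59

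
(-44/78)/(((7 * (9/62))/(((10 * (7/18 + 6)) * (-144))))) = 12548800/2457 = 5107.37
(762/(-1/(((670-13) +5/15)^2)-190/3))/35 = -8889760224/25860414545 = -0.34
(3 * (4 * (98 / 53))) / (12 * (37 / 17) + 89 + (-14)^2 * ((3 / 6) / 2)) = 3332 / 24645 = 0.14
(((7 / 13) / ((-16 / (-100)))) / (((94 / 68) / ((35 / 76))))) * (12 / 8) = 312375 / 185744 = 1.68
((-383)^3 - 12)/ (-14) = 56181899/ 14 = 4012992.79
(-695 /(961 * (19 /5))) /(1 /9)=-31275 /18259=-1.71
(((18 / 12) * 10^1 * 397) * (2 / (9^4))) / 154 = 1985 / 168399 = 0.01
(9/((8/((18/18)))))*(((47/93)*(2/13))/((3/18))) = 423/806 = 0.52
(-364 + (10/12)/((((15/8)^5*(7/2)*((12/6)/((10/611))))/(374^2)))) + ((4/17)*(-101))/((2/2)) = -2491258026944/6625607625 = -376.00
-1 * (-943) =943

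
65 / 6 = 10.83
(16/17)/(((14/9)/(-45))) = -3240/119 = -27.23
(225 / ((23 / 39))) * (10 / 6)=14625 / 23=635.87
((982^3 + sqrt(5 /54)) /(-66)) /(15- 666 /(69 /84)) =23 * sqrt(30) /21743964 + 10890110932 /603999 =18030.01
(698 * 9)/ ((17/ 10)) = 62820/ 17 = 3695.29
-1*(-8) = 8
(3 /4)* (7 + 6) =39 /4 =9.75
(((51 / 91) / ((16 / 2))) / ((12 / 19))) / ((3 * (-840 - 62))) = -323 / 7879872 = -0.00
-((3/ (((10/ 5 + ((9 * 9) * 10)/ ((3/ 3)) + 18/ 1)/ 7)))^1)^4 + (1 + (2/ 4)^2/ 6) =1483071947807/ 1423749630000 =1.04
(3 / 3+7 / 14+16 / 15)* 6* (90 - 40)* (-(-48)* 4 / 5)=29568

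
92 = 92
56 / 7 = 8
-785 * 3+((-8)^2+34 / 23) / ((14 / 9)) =-372378 / 161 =-2312.91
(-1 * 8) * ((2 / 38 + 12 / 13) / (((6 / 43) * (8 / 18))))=-31089 / 247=-125.87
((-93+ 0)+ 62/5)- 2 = -413/5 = -82.60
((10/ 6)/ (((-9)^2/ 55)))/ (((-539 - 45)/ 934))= -128425/ 70956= -1.81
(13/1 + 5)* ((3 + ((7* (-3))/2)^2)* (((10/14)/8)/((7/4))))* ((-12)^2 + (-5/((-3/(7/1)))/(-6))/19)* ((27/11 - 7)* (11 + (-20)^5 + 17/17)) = 217687778531.55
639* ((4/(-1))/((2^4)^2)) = -639/64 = -9.98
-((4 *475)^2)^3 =-47045881000000000000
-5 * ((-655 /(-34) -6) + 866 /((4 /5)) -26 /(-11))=-5490.64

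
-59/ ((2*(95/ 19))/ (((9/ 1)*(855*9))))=-817209/ 2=-408604.50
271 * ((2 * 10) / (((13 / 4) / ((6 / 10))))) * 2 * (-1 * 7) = -182112 / 13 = -14008.62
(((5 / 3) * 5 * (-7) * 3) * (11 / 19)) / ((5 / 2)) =-40.53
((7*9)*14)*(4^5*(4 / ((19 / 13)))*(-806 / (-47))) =37853577216 / 893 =42389224.21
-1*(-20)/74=10/37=0.27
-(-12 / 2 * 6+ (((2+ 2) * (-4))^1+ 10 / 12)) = 307 / 6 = 51.17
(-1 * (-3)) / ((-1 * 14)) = -3 / 14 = -0.21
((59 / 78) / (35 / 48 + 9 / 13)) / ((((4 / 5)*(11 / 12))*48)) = 295 / 19514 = 0.02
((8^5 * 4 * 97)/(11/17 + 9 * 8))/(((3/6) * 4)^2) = 54034432/1235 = 43752.58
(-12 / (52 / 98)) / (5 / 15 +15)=-1.47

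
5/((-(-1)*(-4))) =-5/4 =-1.25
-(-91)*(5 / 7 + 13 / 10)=1833 / 10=183.30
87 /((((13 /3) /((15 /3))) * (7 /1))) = 1305 /91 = 14.34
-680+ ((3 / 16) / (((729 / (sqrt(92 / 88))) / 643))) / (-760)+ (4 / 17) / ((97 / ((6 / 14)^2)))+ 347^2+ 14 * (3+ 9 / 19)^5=25370989952040799 / 200071275299 -643 * sqrt(506) / 65007360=126809.76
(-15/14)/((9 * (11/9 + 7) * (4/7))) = -15/592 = -0.03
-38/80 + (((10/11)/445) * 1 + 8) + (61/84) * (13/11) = 6895709/822360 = 8.39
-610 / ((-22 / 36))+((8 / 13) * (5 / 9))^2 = 150322820 / 150579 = 998.30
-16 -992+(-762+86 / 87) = -153904 / 87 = -1769.01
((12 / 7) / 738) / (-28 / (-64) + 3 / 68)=544 / 112791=0.00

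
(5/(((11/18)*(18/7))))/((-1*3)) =-35/33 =-1.06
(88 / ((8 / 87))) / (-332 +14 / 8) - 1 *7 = -13075 / 1321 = -9.90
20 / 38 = 10 / 19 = 0.53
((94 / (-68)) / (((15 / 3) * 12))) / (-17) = 0.00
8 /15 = 0.53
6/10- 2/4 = 1/10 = 0.10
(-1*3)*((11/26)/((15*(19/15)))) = -33/494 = -0.07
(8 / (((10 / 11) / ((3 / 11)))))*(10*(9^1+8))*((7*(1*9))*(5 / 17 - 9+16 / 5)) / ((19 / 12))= -8491392 / 95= -89383.07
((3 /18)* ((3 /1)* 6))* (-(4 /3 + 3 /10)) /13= -49 /130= -0.38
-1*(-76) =76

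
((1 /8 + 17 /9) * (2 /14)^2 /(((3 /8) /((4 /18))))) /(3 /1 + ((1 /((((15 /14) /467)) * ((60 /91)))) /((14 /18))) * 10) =725 /253095192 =0.00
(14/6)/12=7/36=0.19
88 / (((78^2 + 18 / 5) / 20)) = 4400 / 15219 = 0.29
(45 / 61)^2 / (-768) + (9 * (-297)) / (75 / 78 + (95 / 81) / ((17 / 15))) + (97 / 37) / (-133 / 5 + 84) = -322666340353179233 / 240999513260800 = -1338.87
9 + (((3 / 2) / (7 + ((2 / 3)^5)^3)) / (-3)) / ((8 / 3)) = 14425370127 / 1607601872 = 8.97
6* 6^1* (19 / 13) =52.62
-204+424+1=221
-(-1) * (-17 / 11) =-17 / 11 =-1.55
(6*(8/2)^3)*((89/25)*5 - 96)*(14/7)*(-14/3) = 1401344/5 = 280268.80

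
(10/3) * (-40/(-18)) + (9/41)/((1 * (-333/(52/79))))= 23967196/3235761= 7.41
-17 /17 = -1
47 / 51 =0.92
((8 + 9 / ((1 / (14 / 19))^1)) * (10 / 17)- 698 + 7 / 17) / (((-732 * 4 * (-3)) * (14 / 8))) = -222541 / 4965156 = -0.04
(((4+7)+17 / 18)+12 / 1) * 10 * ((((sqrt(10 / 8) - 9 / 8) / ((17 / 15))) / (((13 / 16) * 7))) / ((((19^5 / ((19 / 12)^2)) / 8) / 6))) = -0.00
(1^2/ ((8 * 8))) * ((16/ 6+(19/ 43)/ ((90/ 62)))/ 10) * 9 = 0.04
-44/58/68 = -11/986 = -0.01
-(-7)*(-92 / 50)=-322 / 25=-12.88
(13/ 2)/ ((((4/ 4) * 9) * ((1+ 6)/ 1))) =13/ 126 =0.10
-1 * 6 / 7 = -6 / 7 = -0.86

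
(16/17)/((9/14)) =224/153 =1.46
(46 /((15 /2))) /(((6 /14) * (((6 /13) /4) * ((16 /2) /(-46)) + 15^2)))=192556 /3027105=0.06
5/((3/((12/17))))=20/17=1.18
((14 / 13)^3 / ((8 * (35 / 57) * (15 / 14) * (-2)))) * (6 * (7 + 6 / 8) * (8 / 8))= -606081 / 109850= -5.52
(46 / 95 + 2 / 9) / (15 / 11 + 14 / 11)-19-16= -861181 / 24795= -34.73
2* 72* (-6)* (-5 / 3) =1440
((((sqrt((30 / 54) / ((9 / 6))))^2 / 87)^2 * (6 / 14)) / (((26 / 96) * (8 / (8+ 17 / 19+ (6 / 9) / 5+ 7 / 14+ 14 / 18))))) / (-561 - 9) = -35246 / 543795841953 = -0.00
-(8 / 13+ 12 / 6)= -34 / 13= -2.62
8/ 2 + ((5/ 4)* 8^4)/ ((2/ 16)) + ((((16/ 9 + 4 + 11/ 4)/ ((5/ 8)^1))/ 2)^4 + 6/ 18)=43130.56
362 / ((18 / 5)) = 905 / 9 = 100.56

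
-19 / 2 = -9.50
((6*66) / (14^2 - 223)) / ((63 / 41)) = -1804 / 189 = -9.54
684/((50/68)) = 23256/25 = 930.24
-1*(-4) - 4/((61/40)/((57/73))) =8692/4453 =1.95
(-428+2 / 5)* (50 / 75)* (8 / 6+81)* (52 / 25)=-54920944 / 1125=-48818.62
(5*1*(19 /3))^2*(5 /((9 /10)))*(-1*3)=-451250 /27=-16712.96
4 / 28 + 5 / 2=37 / 14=2.64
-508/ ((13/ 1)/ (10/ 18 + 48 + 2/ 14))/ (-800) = 7493/ 3150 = 2.38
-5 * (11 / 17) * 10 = -550 / 17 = -32.35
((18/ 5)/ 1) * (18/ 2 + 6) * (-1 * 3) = -162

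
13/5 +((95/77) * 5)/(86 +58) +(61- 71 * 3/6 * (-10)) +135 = 30693959/55440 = 553.64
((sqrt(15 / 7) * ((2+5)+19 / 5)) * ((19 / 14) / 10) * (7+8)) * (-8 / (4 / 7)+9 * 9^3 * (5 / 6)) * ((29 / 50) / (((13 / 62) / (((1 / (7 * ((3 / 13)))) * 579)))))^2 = 505333319222274777 * sqrt(105) / 30012500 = 172532299624.14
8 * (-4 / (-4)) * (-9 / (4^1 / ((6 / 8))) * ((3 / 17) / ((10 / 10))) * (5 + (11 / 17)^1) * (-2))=7776 / 289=26.91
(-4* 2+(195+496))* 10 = 6830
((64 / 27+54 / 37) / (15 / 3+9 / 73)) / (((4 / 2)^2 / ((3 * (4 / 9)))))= 139649 / 560439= 0.25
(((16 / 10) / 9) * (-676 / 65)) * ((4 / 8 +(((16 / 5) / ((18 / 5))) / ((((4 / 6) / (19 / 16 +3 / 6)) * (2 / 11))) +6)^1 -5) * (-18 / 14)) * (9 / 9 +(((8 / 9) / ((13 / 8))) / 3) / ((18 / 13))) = 21164 / 567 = 37.33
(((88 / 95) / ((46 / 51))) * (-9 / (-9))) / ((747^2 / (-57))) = -748 / 7130115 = -0.00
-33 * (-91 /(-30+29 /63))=-189189 /1861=-101.66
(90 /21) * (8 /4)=60 /7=8.57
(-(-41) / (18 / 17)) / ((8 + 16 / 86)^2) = 1288753 / 2230272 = 0.58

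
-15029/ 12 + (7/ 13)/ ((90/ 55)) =-585977/ 468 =-1252.09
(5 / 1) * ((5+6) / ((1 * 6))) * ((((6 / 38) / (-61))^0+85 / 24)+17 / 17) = 7315 / 144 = 50.80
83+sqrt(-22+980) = sqrt(958)+83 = 113.95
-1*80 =-80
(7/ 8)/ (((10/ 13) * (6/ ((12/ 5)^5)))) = 235872/ 15625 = 15.10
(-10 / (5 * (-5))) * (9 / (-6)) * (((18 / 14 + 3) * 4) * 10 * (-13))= 9360 / 7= 1337.14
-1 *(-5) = 5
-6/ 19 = -0.32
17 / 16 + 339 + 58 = 6369 / 16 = 398.06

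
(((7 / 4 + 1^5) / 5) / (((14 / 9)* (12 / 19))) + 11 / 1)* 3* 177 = 6874857 / 1120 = 6138.27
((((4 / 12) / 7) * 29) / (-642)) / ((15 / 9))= -29 / 22470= -0.00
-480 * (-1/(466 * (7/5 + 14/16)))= 9600/21203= 0.45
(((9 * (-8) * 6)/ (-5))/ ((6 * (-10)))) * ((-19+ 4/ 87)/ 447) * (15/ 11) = 19788/ 237655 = 0.08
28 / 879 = 0.03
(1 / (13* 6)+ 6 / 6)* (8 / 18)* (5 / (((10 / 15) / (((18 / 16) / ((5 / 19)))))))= 1501 / 104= 14.43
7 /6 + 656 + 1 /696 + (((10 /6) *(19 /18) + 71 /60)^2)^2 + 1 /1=733.14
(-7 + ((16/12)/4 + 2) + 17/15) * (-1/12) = 0.29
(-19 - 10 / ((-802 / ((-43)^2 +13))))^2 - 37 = -3090156 / 160801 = -19.22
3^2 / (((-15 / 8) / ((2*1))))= -48 / 5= -9.60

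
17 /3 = 5.67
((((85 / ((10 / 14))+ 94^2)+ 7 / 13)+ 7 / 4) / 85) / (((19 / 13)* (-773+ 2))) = -465779 / 4980660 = -0.09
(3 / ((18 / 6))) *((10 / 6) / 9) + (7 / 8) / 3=103 / 216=0.48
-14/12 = -7/6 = -1.17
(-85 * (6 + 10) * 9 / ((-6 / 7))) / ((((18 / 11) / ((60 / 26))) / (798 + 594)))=364425600 / 13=28032738.46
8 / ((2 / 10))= 40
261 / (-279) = -29 / 31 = -0.94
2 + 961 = 963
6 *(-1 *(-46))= 276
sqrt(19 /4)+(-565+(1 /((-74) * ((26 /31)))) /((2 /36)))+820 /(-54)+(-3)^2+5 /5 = -14817523 /25974+sqrt(19) /2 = -568.30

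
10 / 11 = 0.91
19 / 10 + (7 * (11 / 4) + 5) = 523 / 20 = 26.15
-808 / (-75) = 808 / 75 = 10.77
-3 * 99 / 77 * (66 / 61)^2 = -4.52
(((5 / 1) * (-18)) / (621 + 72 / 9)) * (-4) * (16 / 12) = 0.76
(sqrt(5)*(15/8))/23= 15*sqrt(5)/184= 0.18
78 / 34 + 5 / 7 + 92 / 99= 46390 / 11781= 3.94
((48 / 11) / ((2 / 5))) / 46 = 60 / 253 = 0.24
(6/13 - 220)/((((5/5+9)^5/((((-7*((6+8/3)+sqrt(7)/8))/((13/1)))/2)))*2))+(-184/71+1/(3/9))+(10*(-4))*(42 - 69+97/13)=9989*sqrt(7)/270400000+216521809219/276900000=781.95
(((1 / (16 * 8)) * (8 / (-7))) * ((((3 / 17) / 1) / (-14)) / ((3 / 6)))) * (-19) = -0.00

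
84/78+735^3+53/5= 25809250134/65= 397065386.68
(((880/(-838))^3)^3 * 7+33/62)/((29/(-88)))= 11225701247133581481661629692/357837539067339053169555721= 31.37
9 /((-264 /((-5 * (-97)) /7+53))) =-321 /77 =-4.17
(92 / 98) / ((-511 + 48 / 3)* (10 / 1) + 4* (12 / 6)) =-23 / 121079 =-0.00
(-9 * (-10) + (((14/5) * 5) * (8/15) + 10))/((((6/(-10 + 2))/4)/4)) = -103168/45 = -2292.62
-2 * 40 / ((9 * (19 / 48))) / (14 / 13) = -8320 / 399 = -20.85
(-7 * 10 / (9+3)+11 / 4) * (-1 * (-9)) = -111 / 4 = -27.75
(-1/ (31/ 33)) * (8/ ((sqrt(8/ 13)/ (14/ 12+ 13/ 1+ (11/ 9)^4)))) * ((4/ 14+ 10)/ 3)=-18935576 * sqrt(26)/ 158193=-610.35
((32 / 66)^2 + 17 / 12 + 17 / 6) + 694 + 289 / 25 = 77323909 / 108900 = 710.05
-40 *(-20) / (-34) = -400 / 17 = -23.53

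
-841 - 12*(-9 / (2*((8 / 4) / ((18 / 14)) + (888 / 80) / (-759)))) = -28278587 / 35087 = -805.96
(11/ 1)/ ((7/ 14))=22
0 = 0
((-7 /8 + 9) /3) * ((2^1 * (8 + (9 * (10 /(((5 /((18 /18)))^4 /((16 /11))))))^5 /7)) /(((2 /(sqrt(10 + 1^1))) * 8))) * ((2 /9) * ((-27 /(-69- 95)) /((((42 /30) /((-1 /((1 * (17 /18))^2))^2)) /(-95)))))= -55754721171436790689407 * sqrt(11) /6597495460727294921875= -28.03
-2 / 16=-1 / 8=-0.12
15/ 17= 0.88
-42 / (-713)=0.06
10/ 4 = 5/ 2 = 2.50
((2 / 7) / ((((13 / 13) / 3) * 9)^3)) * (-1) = -2 / 189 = -0.01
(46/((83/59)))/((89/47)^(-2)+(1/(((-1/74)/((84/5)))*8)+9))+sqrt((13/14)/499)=-107487970/480331541+sqrt(90818)/6986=-0.18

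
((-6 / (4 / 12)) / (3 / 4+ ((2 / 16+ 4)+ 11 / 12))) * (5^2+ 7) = -13824 / 139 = -99.45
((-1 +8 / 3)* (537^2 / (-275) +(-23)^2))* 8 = -6928.19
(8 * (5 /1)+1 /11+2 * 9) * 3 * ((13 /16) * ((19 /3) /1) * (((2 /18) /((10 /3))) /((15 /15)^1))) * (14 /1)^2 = 2577939 /440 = 5858.95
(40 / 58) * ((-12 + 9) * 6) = -360 / 29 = -12.41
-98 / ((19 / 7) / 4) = -2744 / 19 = -144.42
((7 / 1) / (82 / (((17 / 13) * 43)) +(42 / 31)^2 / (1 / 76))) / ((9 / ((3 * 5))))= 4917437 / 59415126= 0.08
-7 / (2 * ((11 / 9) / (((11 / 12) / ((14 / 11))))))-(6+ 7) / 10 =-269 / 80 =-3.36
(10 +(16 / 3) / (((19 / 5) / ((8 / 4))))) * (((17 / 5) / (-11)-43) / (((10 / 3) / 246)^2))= -15784327764 / 5225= -3020923.97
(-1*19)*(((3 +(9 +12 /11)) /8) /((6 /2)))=-114 /11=-10.36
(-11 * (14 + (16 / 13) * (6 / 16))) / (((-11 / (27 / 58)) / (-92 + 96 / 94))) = -230904 / 377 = -612.48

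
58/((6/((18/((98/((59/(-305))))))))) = -5133/14945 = -0.34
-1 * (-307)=307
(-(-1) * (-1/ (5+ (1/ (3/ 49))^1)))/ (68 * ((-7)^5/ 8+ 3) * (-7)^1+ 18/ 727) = -2181/ 46462326880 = -0.00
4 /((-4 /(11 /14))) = -11 /14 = -0.79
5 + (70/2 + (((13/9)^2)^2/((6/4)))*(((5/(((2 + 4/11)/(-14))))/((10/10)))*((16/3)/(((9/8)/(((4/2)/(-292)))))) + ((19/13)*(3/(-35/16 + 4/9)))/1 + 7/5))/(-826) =199398962990851/40216260919590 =4.96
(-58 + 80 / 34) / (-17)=946 / 289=3.27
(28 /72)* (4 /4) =7 /18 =0.39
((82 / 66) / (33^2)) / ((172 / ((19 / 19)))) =41 / 6181164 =0.00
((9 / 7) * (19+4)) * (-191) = -39537 / 7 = -5648.14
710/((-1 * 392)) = -355/196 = -1.81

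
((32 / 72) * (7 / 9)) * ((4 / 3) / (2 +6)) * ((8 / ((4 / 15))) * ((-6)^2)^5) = 104509440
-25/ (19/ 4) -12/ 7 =-928/ 133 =-6.98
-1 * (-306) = 306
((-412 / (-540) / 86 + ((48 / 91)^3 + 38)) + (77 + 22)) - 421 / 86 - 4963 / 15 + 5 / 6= -1730308395659 / 8748959310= -197.77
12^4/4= 5184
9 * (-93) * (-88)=73656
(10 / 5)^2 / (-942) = -2 / 471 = -0.00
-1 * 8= -8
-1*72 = -72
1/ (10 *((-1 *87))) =-1/ 870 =-0.00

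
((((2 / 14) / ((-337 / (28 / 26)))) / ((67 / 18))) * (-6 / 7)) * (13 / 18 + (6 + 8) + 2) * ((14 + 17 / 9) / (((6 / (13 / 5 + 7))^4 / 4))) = 30998528 / 42335625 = 0.73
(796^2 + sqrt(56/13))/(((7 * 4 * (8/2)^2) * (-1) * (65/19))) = -752419/1820-19 * sqrt(182)/189280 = -413.42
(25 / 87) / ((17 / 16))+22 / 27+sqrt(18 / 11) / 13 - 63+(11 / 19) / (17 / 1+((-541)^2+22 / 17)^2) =-35241658761829506503 / 569196660036090366+3* sqrt(22) / 143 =-61.82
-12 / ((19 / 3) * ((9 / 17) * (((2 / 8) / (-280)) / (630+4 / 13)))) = 624055040 / 247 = 2526538.62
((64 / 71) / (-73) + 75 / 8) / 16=388213 / 663424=0.59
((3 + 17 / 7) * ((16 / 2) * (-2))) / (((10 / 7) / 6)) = -364.80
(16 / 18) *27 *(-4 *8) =-768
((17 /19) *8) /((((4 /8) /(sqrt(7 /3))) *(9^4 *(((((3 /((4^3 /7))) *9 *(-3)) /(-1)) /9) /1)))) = 17408 *sqrt(21) /23560551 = 0.00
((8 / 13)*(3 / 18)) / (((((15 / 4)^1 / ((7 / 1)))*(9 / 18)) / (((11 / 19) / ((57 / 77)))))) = 189728 / 633555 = 0.30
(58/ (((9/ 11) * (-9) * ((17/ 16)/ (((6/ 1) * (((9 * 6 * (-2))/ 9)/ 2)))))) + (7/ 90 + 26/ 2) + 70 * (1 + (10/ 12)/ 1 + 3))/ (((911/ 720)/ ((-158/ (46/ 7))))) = -4185011096/ 356201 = -11749.02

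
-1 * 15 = -15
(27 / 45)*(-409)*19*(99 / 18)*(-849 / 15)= 1451467.38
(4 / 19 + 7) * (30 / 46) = 2055 / 437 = 4.70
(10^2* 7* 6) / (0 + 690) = 6.09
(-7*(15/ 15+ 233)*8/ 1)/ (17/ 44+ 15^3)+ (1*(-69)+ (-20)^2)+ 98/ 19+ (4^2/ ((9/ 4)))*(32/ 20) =343.65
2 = 2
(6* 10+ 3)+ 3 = 66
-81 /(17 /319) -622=-36413 /17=-2141.94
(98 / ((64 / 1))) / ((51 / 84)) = 343 / 136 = 2.52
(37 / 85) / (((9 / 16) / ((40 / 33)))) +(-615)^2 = 1909662761 / 5049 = 378225.94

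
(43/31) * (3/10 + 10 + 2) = 17.06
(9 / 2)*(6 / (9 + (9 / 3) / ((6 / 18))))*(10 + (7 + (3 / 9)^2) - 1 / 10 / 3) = 1537 / 60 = 25.62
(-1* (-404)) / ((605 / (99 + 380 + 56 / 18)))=1752956 / 5445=321.94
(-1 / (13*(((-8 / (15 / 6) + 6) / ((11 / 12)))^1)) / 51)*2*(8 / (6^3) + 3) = -2255 / 751842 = -0.00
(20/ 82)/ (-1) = -10/ 41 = -0.24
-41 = -41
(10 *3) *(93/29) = 2790/29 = 96.21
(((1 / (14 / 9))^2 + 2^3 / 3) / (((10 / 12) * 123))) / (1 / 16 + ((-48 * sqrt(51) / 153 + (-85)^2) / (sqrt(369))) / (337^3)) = 28279277918664 / (-62720 * sqrt(2091) + 1444422000 * sqrt(41) + 58820819994405) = 0.48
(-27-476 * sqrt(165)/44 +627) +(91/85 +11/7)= 463.68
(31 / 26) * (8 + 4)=186 / 13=14.31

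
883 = 883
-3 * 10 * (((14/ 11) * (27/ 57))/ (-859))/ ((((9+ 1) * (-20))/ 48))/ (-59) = 0.00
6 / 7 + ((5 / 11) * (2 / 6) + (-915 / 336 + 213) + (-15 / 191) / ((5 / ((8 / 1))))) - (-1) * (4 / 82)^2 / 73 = 18292252614505 / 86627524368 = 211.16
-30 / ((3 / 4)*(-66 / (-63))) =-420 / 11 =-38.18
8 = 8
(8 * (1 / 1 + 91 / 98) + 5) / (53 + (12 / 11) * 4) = 1573 / 4417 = 0.36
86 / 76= 43 / 38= 1.13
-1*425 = -425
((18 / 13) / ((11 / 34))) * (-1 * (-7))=4284 / 143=29.96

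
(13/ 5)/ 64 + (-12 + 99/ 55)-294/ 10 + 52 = 3981/ 320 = 12.44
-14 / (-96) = 7 / 48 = 0.15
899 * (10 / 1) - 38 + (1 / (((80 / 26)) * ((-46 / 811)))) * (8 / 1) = 2048417 / 230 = 8906.16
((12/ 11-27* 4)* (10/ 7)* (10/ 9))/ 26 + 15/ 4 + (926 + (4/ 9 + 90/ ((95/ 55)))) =95442299/ 97812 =975.77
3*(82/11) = 22.36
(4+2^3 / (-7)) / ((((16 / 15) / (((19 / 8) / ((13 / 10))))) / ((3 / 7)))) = 21375 / 10192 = 2.10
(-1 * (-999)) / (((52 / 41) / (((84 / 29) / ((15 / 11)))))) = 3153843 / 1885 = 1673.13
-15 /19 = -0.79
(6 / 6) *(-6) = -6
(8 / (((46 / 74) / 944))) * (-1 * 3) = -838272 / 23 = -36446.61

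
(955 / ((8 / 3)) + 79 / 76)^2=2980395649 / 23104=128999.12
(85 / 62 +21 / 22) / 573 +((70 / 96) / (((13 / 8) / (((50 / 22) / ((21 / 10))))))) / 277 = 12267404 / 2110830579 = 0.01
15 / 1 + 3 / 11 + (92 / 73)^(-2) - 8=735739 / 93104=7.90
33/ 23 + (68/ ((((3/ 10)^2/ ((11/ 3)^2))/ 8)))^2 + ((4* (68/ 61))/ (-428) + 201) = 6504441350137599028/ 984943881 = 6603870002.76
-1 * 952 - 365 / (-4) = -3443 / 4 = -860.75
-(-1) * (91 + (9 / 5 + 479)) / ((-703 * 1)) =-2859 / 3515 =-0.81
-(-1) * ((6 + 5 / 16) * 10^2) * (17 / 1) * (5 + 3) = 85850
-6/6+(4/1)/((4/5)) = 4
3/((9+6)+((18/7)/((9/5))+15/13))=273/1600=0.17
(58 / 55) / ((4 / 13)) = 3.43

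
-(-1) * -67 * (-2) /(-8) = -67 /4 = -16.75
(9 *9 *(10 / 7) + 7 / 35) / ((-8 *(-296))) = 4057 / 82880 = 0.05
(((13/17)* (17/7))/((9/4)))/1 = 52/63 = 0.83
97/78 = 1.24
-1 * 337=-337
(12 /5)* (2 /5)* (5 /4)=1.20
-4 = -4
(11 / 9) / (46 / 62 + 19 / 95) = 1705 / 1314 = 1.30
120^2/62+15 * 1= 7665/31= 247.26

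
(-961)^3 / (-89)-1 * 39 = 887500210 / 89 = 9971912.47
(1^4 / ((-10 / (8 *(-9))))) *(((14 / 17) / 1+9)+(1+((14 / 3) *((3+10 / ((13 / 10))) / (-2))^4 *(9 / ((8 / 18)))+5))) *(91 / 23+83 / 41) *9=13701340819213641 / 457861391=29924647.70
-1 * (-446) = 446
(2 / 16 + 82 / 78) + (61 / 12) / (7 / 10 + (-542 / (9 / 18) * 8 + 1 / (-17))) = 540736457 / 459928872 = 1.18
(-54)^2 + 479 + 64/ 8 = 3403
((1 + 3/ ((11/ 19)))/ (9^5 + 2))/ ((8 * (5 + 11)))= 0.00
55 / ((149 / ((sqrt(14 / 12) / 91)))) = 0.00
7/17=0.41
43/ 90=0.48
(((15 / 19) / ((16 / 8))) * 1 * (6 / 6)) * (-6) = -45 / 19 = -2.37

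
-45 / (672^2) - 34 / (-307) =1704449 / 15404032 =0.11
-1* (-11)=11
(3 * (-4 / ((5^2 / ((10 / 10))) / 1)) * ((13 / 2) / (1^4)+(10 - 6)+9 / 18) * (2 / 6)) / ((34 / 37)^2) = -2.08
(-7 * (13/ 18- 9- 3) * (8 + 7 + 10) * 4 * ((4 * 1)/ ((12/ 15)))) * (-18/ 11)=-710500/ 11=-64590.91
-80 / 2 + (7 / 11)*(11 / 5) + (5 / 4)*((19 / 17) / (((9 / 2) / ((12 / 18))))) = -88112 / 2295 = -38.39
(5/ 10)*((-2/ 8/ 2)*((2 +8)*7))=-4.38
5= 5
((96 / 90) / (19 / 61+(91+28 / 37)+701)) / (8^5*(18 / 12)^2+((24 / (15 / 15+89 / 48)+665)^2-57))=2289818 / 897464544024975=0.00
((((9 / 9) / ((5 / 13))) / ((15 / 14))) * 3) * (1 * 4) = 728 / 25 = 29.12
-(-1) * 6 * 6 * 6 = 216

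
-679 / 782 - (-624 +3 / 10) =622.83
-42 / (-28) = 3 / 2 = 1.50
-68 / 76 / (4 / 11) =-187 / 76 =-2.46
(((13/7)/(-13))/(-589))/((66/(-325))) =-325/272118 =-0.00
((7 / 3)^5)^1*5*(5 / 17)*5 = 2100875 / 4131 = 508.56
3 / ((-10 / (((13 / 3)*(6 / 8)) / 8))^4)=85683 / 10485760000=0.00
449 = 449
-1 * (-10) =10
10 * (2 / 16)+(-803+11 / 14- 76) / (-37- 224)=33725 / 7308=4.61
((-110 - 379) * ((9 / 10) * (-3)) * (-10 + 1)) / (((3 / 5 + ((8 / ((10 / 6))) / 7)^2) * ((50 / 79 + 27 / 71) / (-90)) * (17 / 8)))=19595118904200 / 42219007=464130.26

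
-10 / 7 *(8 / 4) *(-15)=42.86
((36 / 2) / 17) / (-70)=-9 / 595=-0.02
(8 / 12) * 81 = 54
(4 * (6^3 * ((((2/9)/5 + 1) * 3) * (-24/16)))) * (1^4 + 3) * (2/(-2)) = 81216/5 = 16243.20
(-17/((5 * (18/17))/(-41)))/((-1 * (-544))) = 697/2880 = 0.24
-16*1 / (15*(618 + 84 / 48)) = -64 / 37185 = -0.00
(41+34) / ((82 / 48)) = 1800 / 41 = 43.90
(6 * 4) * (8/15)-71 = -291/5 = -58.20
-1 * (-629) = 629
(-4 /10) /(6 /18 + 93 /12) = -24 /485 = -0.05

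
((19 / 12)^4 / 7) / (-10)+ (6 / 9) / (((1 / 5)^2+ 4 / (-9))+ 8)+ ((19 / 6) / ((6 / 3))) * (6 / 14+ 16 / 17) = 91374277427 / 42171010560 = 2.17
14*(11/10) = 77/5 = 15.40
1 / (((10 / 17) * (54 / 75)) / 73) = 6205 / 36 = 172.36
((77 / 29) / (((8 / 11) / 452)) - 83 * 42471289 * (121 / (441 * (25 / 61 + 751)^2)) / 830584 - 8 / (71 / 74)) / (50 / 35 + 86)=7584573432731876695009 / 403878914630281492992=18.78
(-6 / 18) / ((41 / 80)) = -80 / 123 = -0.65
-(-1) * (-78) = -78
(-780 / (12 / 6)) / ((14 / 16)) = -3120 / 7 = -445.71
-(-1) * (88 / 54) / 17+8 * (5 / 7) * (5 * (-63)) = -826156 / 459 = -1799.90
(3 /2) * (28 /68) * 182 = 1911 /17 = 112.41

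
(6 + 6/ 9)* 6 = 40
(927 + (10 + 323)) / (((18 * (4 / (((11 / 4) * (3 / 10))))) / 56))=808.50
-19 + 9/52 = -979/52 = -18.83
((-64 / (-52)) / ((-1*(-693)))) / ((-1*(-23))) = 16 / 207207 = 0.00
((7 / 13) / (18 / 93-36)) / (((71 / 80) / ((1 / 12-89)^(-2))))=-83328 / 38880537839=-0.00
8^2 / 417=64 / 417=0.15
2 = 2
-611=-611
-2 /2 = -1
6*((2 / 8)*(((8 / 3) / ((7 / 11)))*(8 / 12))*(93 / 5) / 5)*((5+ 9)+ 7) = 8184 / 25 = 327.36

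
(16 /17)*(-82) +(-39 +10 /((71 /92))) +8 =-95.22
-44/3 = -14.67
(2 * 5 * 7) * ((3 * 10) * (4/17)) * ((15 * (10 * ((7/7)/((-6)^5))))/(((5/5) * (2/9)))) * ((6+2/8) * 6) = -109375/68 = -1608.46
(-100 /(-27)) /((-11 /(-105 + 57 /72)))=62525 /1782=35.09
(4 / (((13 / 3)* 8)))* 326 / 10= 489 / 130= 3.76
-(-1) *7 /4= 7 /4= 1.75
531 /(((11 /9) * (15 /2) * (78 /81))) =43011 /715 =60.16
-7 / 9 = -0.78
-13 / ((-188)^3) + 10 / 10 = 6644685 / 6644672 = 1.00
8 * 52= 416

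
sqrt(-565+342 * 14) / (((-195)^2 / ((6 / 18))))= sqrt(4223) / 114075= 0.00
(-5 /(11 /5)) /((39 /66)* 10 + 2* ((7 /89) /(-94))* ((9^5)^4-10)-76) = 0.00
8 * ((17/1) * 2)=272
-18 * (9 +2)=-198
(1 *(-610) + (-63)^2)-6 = 3353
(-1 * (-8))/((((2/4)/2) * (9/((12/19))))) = 2.25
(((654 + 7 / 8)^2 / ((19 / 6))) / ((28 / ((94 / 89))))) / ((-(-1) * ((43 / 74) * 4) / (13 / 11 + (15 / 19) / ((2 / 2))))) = 14748737916471 / 3404131808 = 4332.60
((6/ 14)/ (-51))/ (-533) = 1/ 63427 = 0.00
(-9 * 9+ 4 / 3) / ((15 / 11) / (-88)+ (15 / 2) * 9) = -231352 / 195975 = -1.18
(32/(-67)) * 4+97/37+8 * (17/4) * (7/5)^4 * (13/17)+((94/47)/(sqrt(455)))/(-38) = 155855929/1549375 - sqrt(455)/8645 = 100.59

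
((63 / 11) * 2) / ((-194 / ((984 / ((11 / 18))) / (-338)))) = 557928 / 1983553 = 0.28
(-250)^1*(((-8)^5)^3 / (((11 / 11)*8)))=1099511627776000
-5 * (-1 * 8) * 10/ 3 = 400/ 3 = 133.33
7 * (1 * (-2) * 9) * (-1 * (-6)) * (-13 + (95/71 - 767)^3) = 121452955257390876/357911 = 339338425634.84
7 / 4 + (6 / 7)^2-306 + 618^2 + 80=74813295 / 196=381700.48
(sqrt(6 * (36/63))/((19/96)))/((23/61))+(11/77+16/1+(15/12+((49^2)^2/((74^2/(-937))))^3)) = -1103239424416673229204693682143/1149445431232+11712 * sqrt(42)/3059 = -959801478556661693.02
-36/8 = -9/2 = -4.50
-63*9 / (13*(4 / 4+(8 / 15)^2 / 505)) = -64425375 / 1477957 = -43.59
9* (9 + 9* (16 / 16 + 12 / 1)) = 1134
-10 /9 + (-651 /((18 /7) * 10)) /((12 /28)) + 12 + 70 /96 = -47.45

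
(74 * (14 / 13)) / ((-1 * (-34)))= 518 / 221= 2.34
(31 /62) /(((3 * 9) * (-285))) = -1 /15390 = -0.00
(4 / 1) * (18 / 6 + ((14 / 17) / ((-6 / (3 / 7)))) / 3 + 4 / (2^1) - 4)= 200 / 51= 3.92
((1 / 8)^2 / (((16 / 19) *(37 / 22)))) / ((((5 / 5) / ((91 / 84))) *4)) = 2717 / 909312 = 0.00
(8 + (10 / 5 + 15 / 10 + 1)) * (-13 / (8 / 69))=-22425 / 16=-1401.56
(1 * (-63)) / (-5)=63 / 5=12.60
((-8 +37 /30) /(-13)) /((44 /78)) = 203 /220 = 0.92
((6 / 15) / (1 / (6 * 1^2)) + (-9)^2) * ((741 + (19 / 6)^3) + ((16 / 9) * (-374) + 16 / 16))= 653717 / 72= 9079.40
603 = 603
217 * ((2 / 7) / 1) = 62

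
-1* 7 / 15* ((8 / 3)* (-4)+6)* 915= 5978 / 3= 1992.67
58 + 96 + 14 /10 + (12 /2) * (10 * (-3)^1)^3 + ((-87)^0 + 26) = -809088 /5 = -161817.60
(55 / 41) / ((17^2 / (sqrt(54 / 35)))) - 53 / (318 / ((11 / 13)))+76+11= 33 * sqrt(210) / 82943+6775 / 78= 86.86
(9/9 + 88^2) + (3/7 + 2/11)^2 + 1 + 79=46396634/5929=7825.37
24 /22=12 /11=1.09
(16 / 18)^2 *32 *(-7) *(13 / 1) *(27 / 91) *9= -6144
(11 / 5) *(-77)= -847 / 5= -169.40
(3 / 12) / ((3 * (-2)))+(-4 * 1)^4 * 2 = 12287 / 24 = 511.96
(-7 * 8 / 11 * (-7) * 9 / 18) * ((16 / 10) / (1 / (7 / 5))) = 10976 / 275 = 39.91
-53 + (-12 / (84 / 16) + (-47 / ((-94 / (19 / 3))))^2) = -11405 / 252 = -45.26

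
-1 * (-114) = 114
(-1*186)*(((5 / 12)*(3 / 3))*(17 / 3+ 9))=-1136.67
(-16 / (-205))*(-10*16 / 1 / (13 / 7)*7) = -25088 / 533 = -47.07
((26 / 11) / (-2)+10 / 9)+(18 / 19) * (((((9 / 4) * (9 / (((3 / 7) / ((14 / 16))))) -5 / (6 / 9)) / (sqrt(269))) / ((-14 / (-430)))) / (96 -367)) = -110295 * sqrt(269) / 8164688 -7 / 99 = -0.29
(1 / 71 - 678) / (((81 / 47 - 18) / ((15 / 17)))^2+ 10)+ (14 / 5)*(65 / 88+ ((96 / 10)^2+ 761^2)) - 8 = 490040892835762551 / 302160699500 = 1621788.98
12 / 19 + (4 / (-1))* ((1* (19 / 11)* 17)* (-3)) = 73776 / 209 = 353.00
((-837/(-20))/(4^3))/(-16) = -837/20480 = -0.04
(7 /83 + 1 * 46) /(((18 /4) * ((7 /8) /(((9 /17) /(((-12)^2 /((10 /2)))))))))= 125 /581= 0.22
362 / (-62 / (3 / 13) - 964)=-543 / 1849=-0.29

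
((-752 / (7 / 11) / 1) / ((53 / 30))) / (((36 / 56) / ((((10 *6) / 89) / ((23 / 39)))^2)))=-301961088000 / 222081077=-1359.69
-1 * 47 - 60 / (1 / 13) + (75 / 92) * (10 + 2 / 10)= -75319 / 92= -818.68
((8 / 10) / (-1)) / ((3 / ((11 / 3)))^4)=-58564 / 32805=-1.79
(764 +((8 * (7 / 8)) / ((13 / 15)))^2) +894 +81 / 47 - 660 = 8458978 / 7943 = 1064.96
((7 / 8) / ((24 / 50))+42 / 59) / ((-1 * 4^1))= -14357 / 22656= -0.63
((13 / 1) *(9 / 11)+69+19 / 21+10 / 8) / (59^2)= 75575 / 3216444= 0.02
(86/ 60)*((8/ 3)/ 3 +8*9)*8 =112832/ 135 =835.79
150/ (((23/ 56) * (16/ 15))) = 7875/ 23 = 342.39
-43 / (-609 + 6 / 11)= 0.07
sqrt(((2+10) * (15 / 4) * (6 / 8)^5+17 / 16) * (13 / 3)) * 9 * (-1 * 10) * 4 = -15 * sqrt(468897) / 4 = -2567.85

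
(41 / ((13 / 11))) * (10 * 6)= 27060 / 13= 2081.54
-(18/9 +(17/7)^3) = -5599/343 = -16.32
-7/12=-0.58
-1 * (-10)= 10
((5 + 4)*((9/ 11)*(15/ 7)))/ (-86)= -1215/ 6622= -0.18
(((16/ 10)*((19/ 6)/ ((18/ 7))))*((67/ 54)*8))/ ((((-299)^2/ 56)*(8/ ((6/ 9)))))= 998032/ 977599935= 0.00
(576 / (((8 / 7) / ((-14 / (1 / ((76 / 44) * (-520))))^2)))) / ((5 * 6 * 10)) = 265640244.89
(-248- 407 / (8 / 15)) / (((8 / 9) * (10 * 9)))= -8089 / 640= -12.64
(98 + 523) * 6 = 3726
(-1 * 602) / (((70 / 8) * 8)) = -43 / 5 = -8.60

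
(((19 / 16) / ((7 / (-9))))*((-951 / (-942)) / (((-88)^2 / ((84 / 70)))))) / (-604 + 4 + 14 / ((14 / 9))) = 54207 / 134127938560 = 0.00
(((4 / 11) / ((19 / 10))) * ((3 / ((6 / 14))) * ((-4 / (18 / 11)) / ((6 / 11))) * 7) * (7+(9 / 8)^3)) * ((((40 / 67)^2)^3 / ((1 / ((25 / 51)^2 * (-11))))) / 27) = 269176600000000000 / 171520761723723801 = 1.57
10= 10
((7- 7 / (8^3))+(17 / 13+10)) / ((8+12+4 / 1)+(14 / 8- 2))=24353 / 31616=0.77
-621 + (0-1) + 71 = -551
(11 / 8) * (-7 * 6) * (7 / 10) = -1617 / 40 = -40.42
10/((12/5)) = 25/6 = 4.17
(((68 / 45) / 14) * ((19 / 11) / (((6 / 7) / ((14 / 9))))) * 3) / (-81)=-4522 / 360855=-0.01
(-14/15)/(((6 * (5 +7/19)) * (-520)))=133/2386800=0.00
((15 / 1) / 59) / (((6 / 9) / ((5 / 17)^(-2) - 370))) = -80649 / 590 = -136.69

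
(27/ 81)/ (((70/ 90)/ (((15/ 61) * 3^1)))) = 135/ 427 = 0.32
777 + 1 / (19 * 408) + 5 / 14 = 42182515 / 54264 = 777.36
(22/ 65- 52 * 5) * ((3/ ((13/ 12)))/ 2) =-303804/ 845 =-359.53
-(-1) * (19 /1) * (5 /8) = 95 /8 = 11.88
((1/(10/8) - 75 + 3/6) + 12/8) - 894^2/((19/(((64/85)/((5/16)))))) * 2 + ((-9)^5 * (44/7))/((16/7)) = -11794700797/32300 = -365161.02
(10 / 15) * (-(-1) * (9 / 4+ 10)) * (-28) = -686 / 3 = -228.67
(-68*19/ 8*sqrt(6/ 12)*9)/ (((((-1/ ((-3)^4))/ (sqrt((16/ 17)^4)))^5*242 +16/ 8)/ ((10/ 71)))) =-13930925372556012725207040*sqrt(2)/ 272196942144367134917137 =-72.38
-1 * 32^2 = -1024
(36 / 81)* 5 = 20 / 9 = 2.22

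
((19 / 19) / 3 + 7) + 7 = 43 / 3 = 14.33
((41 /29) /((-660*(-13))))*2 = 41 /124410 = 0.00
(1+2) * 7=21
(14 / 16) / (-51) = -7 / 408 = -0.02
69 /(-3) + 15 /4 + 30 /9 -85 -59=-1919 /12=-159.92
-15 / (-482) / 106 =0.00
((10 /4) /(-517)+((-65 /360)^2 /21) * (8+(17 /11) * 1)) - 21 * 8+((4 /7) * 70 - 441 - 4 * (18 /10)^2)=-581.95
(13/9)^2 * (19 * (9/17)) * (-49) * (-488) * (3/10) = 38390716/255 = 150551.83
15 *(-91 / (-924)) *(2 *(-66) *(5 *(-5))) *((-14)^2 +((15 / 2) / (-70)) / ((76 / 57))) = 955108.26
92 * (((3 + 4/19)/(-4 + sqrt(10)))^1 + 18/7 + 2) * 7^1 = 89240/57-19642 * sqrt(10)/57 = 475.90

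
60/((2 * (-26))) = -15/13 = -1.15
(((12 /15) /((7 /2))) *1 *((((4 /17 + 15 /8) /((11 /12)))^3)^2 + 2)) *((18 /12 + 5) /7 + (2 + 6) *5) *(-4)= -236575338333524908149 /41905952357704820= -5645.39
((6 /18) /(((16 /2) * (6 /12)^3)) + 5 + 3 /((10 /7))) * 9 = 669 /10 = 66.90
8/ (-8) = -1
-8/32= -1/4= -0.25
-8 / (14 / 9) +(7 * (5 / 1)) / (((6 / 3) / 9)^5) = 14465853 / 224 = 64579.70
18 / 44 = 9 / 22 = 0.41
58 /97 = 0.60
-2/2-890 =-891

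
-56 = -56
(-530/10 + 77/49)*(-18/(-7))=-6480/49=-132.24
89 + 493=582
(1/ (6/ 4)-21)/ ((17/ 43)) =-2623/ 51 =-51.43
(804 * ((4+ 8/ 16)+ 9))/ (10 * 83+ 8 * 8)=1809/ 149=12.14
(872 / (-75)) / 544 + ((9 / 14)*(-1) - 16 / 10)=-80833 / 35700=-2.26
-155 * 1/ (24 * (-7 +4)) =155/ 72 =2.15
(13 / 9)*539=7007 / 9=778.56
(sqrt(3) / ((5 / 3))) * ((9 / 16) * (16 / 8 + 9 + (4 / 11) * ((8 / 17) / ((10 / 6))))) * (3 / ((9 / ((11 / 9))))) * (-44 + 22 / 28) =-179443 * sqrt(3) / 2720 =-114.27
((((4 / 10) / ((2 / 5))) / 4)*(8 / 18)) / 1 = 0.11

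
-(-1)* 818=818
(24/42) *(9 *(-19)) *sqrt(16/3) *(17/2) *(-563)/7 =4364376 *sqrt(3)/49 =154271.86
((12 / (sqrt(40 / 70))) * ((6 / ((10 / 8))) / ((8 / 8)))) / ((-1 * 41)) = -144 * sqrt(7) / 205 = -1.86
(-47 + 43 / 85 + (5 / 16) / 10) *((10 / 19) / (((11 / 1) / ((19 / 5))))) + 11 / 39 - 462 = -470.17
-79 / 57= -1.39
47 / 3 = 15.67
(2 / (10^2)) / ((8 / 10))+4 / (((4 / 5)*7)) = 207 / 280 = 0.74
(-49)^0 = 1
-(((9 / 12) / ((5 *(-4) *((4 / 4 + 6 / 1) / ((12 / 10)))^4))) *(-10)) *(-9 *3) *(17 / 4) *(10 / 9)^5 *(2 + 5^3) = 172720 / 21609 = 7.99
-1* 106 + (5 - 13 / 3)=-105.33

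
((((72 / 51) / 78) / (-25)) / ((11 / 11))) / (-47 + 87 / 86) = 344 / 21851375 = 0.00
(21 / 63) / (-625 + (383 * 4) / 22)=-11 / 18327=-0.00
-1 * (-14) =14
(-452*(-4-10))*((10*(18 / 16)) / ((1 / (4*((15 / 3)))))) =1423800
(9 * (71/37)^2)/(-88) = -45369/120472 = -0.38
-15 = -15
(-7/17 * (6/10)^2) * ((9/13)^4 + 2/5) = -0.09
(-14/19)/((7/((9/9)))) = -0.11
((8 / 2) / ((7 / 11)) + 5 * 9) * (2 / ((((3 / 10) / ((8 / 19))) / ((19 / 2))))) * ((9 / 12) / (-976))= -1795 / 1708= -1.05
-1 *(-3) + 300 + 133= 436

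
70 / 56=5 / 4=1.25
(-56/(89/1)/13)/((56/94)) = -94/1157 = -0.08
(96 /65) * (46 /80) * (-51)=-43.31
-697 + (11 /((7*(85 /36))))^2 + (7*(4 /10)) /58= -7150864026 /10266725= -696.51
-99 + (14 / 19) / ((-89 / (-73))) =-166387 / 1691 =-98.40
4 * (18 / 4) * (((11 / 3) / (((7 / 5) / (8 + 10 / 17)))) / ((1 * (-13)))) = -48180 / 1547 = -31.14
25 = 25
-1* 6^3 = -216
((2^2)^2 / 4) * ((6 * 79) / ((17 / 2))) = 3792 / 17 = 223.06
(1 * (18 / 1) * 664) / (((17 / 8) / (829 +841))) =159678720 / 17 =9392865.88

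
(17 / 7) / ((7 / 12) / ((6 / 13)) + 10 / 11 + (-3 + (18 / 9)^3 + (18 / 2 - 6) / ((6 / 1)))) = 13464 / 42539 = 0.32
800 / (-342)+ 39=6269 / 171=36.66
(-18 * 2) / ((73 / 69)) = -2484 / 73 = -34.03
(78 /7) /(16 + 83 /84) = 936 /1427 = 0.66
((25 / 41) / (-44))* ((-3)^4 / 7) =-0.16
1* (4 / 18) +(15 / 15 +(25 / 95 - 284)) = -48310 / 171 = -282.51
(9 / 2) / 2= 9 / 4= 2.25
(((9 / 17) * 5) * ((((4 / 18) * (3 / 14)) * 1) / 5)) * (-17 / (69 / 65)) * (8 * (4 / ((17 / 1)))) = -2080 / 2737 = -0.76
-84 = -84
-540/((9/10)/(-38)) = 22800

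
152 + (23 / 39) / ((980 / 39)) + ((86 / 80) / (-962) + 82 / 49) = 57959309 / 377104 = 153.70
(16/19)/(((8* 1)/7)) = 14/19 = 0.74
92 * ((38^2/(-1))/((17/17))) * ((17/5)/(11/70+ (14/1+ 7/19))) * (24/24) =-600738656/19319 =-31095.74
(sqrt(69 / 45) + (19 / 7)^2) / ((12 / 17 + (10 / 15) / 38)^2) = 312987* sqrt(345) / 2457005 + 338964921 / 24078649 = 16.44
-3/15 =-1/5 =-0.20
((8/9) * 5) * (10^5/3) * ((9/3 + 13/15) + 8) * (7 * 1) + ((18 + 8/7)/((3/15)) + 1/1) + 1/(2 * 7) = 13955309755/1134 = 12306269.63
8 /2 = 4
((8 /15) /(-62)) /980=-1 /113925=-0.00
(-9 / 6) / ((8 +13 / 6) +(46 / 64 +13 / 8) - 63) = 0.03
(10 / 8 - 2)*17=-12.75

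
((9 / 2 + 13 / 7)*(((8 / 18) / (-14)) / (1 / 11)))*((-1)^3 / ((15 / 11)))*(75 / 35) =3.49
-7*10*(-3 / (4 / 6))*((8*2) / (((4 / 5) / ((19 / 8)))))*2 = 29925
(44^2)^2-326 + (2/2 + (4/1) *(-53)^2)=3759007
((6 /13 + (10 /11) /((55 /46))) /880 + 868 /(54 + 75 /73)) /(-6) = -259522793 /98706960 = -2.63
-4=-4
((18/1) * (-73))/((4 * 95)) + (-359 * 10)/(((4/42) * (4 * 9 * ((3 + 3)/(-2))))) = 1181849/3420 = 345.57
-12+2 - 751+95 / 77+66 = -53420 / 77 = -693.77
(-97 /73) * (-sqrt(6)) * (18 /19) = 1746 * sqrt(6) /1387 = 3.08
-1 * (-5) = 5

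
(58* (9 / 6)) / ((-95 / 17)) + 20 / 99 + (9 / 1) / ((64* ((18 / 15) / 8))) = -2171261 / 150480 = -14.43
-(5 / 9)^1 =-5 / 9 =-0.56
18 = 18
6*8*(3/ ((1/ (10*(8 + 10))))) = 25920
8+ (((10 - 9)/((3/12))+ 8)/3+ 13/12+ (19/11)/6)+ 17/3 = 2513/132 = 19.04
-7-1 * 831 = -838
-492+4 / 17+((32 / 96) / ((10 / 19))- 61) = -281587 / 510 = -552.13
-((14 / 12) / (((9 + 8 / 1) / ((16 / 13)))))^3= -0.00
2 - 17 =-15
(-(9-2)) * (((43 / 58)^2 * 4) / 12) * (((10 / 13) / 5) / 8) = -12943 / 524784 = -0.02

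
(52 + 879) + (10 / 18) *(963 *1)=1466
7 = 7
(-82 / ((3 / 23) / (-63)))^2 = 1568635236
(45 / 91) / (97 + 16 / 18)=405 / 80171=0.01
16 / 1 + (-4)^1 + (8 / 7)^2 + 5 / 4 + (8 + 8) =5989 / 196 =30.56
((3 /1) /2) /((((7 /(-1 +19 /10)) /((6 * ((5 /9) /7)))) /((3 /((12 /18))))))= 81 /196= 0.41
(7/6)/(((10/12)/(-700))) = -980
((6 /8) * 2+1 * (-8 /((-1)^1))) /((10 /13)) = 247 /20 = 12.35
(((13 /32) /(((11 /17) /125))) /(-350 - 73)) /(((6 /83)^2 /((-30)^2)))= -4757715625 /148896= -31953.28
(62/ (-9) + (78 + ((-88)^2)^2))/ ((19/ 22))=624946432/ 9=69438492.44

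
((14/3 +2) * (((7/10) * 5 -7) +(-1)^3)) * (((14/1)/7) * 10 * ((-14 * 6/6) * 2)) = 16800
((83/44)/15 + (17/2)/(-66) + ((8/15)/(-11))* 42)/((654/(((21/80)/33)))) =-0.00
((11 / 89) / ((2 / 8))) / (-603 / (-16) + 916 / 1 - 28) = 704 / 1318179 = 0.00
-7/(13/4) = -28/13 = -2.15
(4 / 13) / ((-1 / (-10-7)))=68 / 13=5.23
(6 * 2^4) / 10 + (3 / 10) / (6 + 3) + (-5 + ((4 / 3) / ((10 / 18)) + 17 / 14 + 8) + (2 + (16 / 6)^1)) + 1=767 / 35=21.91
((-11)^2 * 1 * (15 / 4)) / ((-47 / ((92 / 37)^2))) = -59.69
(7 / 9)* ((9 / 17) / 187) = 7 / 3179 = 0.00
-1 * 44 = -44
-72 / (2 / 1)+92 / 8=-49 / 2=-24.50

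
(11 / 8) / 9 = 11 / 72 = 0.15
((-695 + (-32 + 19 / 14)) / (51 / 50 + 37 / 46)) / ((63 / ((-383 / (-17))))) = -2237265775 / 15728706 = -142.24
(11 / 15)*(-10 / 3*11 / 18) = -121 / 81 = -1.49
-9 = -9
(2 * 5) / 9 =10 / 9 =1.11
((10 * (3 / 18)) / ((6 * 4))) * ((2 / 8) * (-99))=-55 / 32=-1.72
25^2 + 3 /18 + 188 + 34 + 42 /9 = 5111 /6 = 851.83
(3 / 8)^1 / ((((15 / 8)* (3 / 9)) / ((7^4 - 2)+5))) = 7212 / 5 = 1442.40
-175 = -175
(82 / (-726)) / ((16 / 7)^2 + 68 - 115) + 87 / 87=745070 / 743061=1.00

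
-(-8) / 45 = 8 / 45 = 0.18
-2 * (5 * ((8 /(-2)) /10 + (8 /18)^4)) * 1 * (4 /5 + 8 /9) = 1799984 /295245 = 6.10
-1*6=-6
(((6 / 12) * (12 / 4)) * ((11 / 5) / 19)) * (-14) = -231 / 95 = -2.43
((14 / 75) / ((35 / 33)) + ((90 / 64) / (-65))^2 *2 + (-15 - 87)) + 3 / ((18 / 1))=-3298546777 / 32448000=-101.66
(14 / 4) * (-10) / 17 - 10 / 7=-415 / 119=-3.49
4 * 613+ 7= 2459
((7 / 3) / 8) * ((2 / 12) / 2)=7 / 288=0.02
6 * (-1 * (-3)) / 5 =18 / 5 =3.60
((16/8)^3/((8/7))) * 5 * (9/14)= 45/2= 22.50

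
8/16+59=119/2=59.50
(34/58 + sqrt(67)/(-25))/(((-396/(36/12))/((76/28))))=-323/26796 + 19 * sqrt(67)/23100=-0.01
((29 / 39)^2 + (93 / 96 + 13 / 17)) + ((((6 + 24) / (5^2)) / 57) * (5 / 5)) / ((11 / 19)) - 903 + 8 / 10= -40951902071 / 45508320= -899.88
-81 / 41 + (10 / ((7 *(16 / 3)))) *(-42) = -2169 / 164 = -13.23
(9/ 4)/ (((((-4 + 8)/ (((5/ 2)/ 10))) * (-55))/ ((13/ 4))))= -117/ 14080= -0.01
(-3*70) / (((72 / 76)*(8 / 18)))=-498.75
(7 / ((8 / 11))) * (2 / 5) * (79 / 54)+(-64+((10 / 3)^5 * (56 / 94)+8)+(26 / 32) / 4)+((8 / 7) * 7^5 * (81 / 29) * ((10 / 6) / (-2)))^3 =-7965478495512984670197287 / 89134966080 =-89364239936590.60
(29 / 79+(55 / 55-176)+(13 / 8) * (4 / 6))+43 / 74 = -6067043 / 35076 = -172.97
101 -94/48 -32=1609/24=67.04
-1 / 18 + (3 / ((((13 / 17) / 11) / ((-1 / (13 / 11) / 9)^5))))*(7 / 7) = -10616464357 / 190012163094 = -0.06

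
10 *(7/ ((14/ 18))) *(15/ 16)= 675/ 8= 84.38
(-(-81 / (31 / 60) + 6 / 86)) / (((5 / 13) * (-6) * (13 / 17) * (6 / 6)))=-1183693 / 13330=-88.80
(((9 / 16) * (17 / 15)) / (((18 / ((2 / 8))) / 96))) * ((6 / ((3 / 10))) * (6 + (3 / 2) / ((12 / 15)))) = 1071 / 8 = 133.88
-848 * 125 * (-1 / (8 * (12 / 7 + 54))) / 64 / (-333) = -9275 / 831168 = -0.01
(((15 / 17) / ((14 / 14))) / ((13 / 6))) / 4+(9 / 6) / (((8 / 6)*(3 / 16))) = 2697 / 442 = 6.10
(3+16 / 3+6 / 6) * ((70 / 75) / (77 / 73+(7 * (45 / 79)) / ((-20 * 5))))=184544 / 21501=8.58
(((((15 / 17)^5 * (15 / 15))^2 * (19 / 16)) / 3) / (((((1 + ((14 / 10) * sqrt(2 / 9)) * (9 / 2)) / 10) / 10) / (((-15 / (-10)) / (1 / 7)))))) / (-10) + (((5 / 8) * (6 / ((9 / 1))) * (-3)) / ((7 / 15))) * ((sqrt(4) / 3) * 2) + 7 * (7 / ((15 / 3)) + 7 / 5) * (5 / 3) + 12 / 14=4167815258687166013 / 132426607332693912 - 40264613525390625 * sqrt(2) / 12612057841208944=26.96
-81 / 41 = -1.98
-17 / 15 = -1.13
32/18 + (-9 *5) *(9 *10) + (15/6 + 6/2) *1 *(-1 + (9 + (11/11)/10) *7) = -666607/180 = -3703.37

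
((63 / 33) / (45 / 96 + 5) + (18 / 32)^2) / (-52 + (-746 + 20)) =-46851 / 54771200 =-0.00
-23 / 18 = -1.28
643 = 643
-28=-28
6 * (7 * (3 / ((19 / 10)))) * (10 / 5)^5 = 40320 / 19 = 2122.11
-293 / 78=-3.76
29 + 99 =128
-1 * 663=-663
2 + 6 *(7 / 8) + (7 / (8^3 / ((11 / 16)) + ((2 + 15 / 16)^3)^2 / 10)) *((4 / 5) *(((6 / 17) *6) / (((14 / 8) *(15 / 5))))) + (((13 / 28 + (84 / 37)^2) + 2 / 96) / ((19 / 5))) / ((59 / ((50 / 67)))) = 3187999664348261670218743 / 438420145030510564240872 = 7.27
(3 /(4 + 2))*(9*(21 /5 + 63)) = 1512 /5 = 302.40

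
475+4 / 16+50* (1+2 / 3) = 6703 / 12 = 558.58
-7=-7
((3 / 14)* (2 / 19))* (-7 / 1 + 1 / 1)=-0.14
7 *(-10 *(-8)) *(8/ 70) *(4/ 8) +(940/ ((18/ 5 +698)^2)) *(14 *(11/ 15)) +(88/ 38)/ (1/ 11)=5041052233/ 87680706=57.49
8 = 8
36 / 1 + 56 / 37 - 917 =-32541 / 37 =-879.49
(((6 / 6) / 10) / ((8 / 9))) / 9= 1 / 80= 0.01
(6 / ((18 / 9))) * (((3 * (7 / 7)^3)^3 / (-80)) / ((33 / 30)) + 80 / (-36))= -2003 / 264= -7.59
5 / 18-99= -1777 / 18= -98.72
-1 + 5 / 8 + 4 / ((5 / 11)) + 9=697 / 40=17.42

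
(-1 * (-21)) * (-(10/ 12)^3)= -875/ 72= -12.15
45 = 45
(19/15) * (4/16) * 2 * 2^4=152/15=10.13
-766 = -766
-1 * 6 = -6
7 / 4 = 1.75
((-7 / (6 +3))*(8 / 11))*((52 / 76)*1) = -728 / 1881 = -0.39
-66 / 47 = -1.40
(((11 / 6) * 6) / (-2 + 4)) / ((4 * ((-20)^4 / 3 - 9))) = 3 / 116344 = 0.00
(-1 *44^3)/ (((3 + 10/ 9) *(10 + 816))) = -25.09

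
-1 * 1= -1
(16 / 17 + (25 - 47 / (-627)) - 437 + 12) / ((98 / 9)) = -12758307 / 348194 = -36.64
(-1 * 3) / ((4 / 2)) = -3 / 2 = -1.50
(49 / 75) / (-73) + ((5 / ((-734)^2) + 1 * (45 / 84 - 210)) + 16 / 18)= -6460218935237 / 30971735550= -208.58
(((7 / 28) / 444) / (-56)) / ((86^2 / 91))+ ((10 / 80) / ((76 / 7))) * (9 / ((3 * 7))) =9851225 / 1996564992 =0.00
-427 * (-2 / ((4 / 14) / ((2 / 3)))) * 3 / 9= 5978 / 9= 664.22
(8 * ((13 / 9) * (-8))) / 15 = -832 / 135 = -6.16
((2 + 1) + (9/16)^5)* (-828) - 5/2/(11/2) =-7298587949/2883584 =-2531.08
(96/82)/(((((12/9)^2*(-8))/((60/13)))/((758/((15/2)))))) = -20466/533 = -38.40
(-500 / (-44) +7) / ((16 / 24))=303 / 11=27.55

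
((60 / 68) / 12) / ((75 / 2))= 1 / 510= 0.00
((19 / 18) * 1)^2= 361 / 324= 1.11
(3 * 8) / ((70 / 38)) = 456 / 35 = 13.03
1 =1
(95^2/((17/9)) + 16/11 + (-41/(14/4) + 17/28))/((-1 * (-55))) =24966759/287980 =86.70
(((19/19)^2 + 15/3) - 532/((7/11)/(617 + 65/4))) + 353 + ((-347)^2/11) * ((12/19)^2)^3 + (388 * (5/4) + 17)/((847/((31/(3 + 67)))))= -736866823297616329/1394675142245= -528342.98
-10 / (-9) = 10 / 9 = 1.11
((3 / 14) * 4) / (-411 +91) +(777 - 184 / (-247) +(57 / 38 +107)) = 245170059 / 276640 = 886.24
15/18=0.83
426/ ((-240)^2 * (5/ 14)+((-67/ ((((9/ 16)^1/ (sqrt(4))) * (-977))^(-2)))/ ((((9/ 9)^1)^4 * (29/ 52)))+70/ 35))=-22138368/ 470331668417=-0.00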